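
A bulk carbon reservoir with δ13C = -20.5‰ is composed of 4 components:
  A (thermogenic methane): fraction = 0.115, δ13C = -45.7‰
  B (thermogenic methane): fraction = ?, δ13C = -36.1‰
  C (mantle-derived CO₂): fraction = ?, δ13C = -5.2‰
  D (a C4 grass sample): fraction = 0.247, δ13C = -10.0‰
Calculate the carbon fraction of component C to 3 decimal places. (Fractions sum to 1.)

Let f_C and f_B be the unknown fractions; fractions sum to 1 so f_C + f_B = 0.638.
Mass balance: Σ fᵢ·δᵢ = δ_bulk ⇒ f_C·(-5.2) + f_B·(-36.1) = -20.5 − (-7.726) = -12.774
Substitute f_B = 0.638 − f_C:
f_C·(-5.2 − -36.1) = -12.774 − 0.638×(-36.1) = 10.257
f_C = 10.257 / 30.9 = 0.3320

0.332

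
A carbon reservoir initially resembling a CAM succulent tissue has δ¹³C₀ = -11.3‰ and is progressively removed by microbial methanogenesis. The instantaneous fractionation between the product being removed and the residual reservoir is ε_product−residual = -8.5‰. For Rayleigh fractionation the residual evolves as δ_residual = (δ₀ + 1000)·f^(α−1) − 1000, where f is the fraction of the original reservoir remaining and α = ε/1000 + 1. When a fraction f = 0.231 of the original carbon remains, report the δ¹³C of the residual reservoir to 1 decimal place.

Rayleigh residual: δ_res = (δ₀ + 1000)·f^(α−1) − 1000
α = ε/1000 + 1 = 0.99150, so α − 1 = -0.00850
f^(α−1) = 0.231^(-0.00850) = 1.012533
δ_res = (-11.3 + 1000) × 1.012533 − 1000 = 1001.092 − 1000 = 1.09‰

1.1‰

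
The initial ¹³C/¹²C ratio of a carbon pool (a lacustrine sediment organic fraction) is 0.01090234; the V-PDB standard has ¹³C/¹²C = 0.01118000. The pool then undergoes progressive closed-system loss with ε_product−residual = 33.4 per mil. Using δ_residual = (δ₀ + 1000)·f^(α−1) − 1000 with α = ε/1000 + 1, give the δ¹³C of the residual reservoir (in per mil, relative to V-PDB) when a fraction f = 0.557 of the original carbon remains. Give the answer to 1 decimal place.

-43.7 per mil

δ₀ = (0.01090234/0.01118000 − 1)×1000 = (0.975165 − 1)×1000 = -24.835 per mil
α − 1 = ε/1000 = 0.0334
f^(α−1) = 0.557^(0.0334) = 0.980644
δ_res = (-24.835 + 1000) × 0.980644 − 1000 = 956.290 − 1000 = -43.71 per mil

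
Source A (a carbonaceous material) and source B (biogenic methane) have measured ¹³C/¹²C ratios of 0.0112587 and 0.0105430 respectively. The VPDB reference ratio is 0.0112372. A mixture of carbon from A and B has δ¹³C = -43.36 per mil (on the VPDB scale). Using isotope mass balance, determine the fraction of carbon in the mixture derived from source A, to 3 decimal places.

0.289

δ_A = (0.0112587/0.0112372 − 1)×1000 = (1.001913 − 1)×1000 = 1.913 per mil
δ_B = (0.0105430/0.0112372 − 1)×1000 = (0.938223 − 1)×1000 = -61.777 per mil
f_A = (δ_mix − δ_B)/(δ_A − δ_B) = (-43.36 − (-61.777))/(1.913 − (-61.777))
f_A = 18.417 / 63.690 = 0.2892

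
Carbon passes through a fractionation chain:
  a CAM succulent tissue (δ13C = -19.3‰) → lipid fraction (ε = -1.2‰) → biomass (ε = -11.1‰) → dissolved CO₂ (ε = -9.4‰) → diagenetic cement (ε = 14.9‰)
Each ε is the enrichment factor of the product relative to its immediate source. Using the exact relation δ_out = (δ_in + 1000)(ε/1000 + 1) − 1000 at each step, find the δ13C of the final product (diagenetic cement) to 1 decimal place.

step 1: δ = (-19.30 + 1000)·(-1.2/1000 + 1) − 1000 = -20.48‰
step 2: δ = (-20.48 + 1000)·(-11.1/1000 + 1) − 1000 = -31.35‰
step 3: δ = (-31.35 + 1000)·(-9.4/1000 + 1) − 1000 = -40.45‰
step 4: δ = (-40.45 + 1000)·(14.9/1000 + 1) − 1000 = -26.16‰

-26.2‰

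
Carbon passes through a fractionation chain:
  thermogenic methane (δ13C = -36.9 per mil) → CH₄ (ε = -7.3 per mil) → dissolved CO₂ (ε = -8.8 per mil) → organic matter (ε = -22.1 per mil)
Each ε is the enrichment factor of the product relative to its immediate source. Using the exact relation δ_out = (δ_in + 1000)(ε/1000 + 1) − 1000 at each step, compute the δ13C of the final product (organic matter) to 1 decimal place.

-73.3 per mil

step 1: δ = (-36.90 + 1000)·(-7.3/1000 + 1) − 1000 = -43.93 per mil
step 2: δ = (-43.93 + 1000)·(-8.8/1000 + 1) − 1000 = -52.34 per mil
step 3: δ = (-52.34 + 1000)·(-22.1/1000 + 1) − 1000 = -73.29 per mil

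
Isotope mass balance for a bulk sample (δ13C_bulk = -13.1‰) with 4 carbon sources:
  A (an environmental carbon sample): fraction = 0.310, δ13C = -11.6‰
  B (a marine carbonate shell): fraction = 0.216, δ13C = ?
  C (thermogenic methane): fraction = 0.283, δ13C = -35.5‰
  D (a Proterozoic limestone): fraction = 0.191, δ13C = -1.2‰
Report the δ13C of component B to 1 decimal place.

3.6‰

Isotope mass balance: δ_bulk = Σ fᵢ·δᵢ.
-13.1 = 0.310×(-11.6) + 0.216×δ_B + 0.283×(-35.5) + 0.191×(-1.2)
0.216·δ_B = -13.1 − (-13.872) = 0.772
δ_B = 0.772 / 0.216 = 3.57‰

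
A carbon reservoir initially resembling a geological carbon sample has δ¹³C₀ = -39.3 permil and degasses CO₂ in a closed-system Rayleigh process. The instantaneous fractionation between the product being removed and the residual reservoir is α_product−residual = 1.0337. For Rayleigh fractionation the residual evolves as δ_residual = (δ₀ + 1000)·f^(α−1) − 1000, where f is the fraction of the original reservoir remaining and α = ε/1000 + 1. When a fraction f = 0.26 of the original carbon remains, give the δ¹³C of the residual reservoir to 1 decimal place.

-81.9 permil

Rayleigh residual: δ_res = (δ₀ + 1000)·f^(α−1) − 1000
α − 1 = 0.03370
f^(α−1) = 0.26^(0.03370) = 0.955619
δ_res = (-39.3 + 1000) × 0.955619 − 1000 = 918.063 − 1000 = -81.94 permil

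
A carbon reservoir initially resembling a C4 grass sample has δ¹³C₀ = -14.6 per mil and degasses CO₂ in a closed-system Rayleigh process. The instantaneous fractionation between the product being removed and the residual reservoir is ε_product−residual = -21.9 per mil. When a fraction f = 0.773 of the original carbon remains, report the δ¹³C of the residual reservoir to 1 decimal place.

-9.0 per mil

Rayleigh residual: δ_res = (δ₀ + 1000)·f^(α−1) − 1000
α = ε/1000 + 1 = 0.97810, so α − 1 = -0.02190
f^(α−1) = 0.773^(-0.02190) = 1.005655
δ_res = (-14.6 + 1000) × 1.005655 − 1000 = 990.972 − 1000 = -9.03 per mil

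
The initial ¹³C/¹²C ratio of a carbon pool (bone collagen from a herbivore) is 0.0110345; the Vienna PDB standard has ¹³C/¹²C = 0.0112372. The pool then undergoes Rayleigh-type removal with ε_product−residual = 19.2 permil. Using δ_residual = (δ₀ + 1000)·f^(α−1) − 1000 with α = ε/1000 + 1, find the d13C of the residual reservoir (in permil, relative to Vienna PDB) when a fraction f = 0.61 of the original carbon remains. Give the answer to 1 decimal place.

δ₀ = (0.0110345/0.0112372 − 1)×1000 = (0.981962 − 1)×1000 = -18.038 permil
α − 1 = ε/1000 = 0.0192
f^(α−1) = 0.61^(0.0192) = 0.990554
δ_res = (-18.038 + 1000) × 0.990554 − 1000 = 972.686 − 1000 = -27.31 permil

-27.3 permil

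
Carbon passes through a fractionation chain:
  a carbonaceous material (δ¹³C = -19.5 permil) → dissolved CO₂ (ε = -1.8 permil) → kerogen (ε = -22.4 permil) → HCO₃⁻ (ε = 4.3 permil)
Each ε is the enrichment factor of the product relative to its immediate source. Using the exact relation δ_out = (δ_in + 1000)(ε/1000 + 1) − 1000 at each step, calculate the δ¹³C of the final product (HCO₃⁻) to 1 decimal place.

-39.1 permil

step 1: δ = (-19.50 + 1000)·(-1.8/1000 + 1) − 1000 = -21.26 permil
step 2: δ = (-21.26 + 1000)·(-22.4/1000 + 1) − 1000 = -43.19 permil
step 3: δ = (-43.19 + 1000)·(4.3/1000 + 1) − 1000 = -39.07 permil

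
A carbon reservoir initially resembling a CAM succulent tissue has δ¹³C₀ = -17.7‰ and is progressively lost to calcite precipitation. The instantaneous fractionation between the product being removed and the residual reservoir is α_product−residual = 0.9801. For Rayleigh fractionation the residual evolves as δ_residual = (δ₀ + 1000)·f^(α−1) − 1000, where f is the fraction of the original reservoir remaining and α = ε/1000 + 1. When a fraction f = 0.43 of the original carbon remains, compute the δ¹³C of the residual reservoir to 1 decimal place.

Rayleigh residual: δ_res = (δ₀ + 1000)·f^(α−1) − 1000
α − 1 = -0.01990
f^(α−1) = 0.43^(-0.01990) = 1.016937
δ_res = (-17.7 + 1000) × 1.016937 − 1000 = 998.937 − 1000 = -1.06‰

-1.1‰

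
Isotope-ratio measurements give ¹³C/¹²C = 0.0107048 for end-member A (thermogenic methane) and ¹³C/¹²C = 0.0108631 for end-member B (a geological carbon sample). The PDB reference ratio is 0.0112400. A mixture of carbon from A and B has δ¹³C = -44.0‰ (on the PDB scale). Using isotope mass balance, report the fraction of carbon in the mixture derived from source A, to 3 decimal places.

δ_A = (0.0107048/0.0112400 − 1)×1000 = (0.952384 − 1)×1000 = -47.616‰
δ_B = (0.0108631/0.0112400 − 1)×1000 = (0.966468 − 1)×1000 = -33.532‰
f_A = (δ_mix − δ_B)/(δ_A − δ_B) = (-44.0 − (-33.532))/(-47.616 − (-33.532))
f_A = -10.468 / -14.084 = 0.7433

0.743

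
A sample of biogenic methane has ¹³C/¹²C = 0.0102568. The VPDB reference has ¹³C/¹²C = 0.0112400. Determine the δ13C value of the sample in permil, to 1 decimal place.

δ13C = (R_sample / R_standard − 1) × 1000
R_sample / R_standard = 0.0102568 / 0.0112400 = 0.912527
δ13C = (0.912527 − 1) × 1000 = -87.47 permil

-87.5 permil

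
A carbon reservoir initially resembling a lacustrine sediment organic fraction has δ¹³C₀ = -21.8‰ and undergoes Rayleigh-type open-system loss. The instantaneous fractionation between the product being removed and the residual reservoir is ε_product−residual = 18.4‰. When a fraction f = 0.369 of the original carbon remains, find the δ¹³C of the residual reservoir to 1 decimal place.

-39.6‰

Rayleigh residual: δ_res = (δ₀ + 1000)·f^(α−1) − 1000
α = ε/1000 + 1 = 1.01840, so α − 1 = 0.01840
f^(α−1) = 0.369^(0.01840) = 0.981823
δ_res = (-21.8 + 1000) × 0.981823 − 1000 = 960.419 − 1000 = -39.58‰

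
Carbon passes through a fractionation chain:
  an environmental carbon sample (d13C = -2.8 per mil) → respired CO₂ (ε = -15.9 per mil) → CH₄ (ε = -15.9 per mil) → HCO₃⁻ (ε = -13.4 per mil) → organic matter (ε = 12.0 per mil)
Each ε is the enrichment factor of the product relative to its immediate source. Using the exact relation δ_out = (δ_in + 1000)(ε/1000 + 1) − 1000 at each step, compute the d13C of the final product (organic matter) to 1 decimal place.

-35.8 per mil

step 1: δ = (-2.80 + 1000)·(-15.9/1000 + 1) − 1000 = -18.66 per mil
step 2: δ = (-18.66 + 1000)·(-15.9/1000 + 1) − 1000 = -34.26 per mil
step 3: δ = (-34.26 + 1000)·(-13.4/1000 + 1) − 1000 = -47.20 per mil
step 4: δ = (-47.20 + 1000)·(12.0/1000 + 1) − 1000 = -35.77 per mil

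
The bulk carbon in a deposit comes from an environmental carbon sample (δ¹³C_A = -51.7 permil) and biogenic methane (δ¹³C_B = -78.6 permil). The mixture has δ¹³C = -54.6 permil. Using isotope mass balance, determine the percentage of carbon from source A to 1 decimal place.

89.2%

δ_mix = f_A·δ_A + (1 − f_A)·δ_B  ⇒  f_A = (δ_mix − δ_B)/(δ_A − δ_B)
f_A = (-54.6 − (-78.6)) / (-51.7 − (-78.6))
f_A = 24.0 / 26.9 = 0.8922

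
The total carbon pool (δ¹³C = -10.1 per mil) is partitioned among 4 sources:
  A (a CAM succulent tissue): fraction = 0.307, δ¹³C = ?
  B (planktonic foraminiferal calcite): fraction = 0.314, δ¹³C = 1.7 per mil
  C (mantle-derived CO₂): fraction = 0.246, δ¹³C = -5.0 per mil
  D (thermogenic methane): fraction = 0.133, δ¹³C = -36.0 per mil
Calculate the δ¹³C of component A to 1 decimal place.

Isotope mass balance: δ_bulk = Σ fᵢ·δᵢ.
-10.1 = 0.307×δ_A + 0.314×(1.7) + 0.246×(-5.0) + 0.133×(-36.0)
0.307·δ_A = -10.1 − (-5.484) = -4.616
δ_A = -4.616 / 0.307 = -15.04 per mil

-15.0 per mil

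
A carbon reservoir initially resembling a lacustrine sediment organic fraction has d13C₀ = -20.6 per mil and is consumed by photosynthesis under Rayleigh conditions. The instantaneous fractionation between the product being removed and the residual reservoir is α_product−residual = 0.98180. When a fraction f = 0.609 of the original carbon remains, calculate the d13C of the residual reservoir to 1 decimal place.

Rayleigh residual: δ_res = (δ₀ + 1000)·f^(α−1) − 1000
α − 1 = -0.01820
f^(α−1) = 0.609^(-0.01820) = 1.009067
δ_res = (-20.6 + 1000) × 1.009067 − 1000 = 988.280 − 1000 = -11.72 per mil

-11.7 per mil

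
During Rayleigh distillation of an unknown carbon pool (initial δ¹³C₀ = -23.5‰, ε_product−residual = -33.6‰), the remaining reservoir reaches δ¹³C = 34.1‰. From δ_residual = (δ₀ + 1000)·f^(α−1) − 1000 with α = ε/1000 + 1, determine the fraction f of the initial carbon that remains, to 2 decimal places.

α − 1 = ε/1000 = -0.0336
(δ_res + 1000)/(δ₀ + 1000) = (34.1 + 1000)/(-23.5 + 1000) = 1034.1/976.5 = 1.058986
f = 1.058986^(1/-0.0336) = exp(ln(1.058986)/-0.0336) = exp(0.05731/-0.0336)
f = exp(-1.7057) = 0.1816

0.18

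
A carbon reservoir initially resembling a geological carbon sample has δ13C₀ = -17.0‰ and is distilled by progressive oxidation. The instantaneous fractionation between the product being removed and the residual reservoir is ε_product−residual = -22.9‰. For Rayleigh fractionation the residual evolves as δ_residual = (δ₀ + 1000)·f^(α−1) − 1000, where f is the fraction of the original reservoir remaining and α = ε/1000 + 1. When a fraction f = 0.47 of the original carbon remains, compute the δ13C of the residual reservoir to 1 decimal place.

0.1‰

Rayleigh residual: δ_res = (δ₀ + 1000)·f^(α−1) − 1000
α = ε/1000 + 1 = 0.97710, so α − 1 = -0.02290
f^(α−1) = 0.47^(-0.02290) = 1.017440
δ_res = (-17.0 + 1000) × 1.017440 − 1000 = 1000.144 − 1000 = 0.14‰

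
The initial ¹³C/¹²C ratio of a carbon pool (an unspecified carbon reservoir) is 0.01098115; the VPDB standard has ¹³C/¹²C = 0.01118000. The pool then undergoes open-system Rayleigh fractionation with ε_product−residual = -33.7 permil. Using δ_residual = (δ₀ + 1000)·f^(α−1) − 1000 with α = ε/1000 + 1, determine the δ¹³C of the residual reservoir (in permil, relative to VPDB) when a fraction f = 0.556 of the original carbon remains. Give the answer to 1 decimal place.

δ₀ = (0.01098115/0.01118000 − 1)×1000 = (0.982214 − 1)×1000 = -17.786 permil
α − 1 = ε/1000 = -0.0337
f^(α−1) = 0.556^(-0.0337) = 1.019978
δ_res = (-17.786 + 1000) × 1.019978 − 1000 = 1001.837 − 1000 = 1.84 permil

1.8 permil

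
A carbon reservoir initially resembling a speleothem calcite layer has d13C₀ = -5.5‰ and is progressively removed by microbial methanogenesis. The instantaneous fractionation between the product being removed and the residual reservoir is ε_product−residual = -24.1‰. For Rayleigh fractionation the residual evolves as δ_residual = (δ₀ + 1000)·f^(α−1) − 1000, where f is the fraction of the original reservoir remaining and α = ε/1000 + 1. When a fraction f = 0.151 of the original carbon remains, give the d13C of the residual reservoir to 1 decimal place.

Rayleigh residual: δ_res = (δ₀ + 1000)·f^(α−1) − 1000
α = ε/1000 + 1 = 0.97590, so α − 1 = -0.02410
f^(α−1) = 0.151^(-0.02410) = 1.046614
δ_res = (-5.5 + 1000) × 1.046614 − 1000 = 1040.858 − 1000 = 40.86‰

40.9‰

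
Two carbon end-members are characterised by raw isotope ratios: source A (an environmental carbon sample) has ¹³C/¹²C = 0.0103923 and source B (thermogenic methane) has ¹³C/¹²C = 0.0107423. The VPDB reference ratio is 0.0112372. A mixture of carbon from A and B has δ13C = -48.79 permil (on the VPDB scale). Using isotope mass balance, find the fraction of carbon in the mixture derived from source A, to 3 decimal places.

δ_A = (0.0103923/0.0112372 − 1)×1000 = (0.924812 − 1)×1000 = -75.188 permil
δ_B = (0.0107423/0.0112372 − 1)×1000 = (0.955959 − 1)×1000 = -44.041 permil
f_A = (δ_mix − δ_B)/(δ_A − δ_B) = (-48.79 − (-44.041))/(-75.188 − (-44.041))
f_A = -4.749 / -31.147 = 0.1525

0.152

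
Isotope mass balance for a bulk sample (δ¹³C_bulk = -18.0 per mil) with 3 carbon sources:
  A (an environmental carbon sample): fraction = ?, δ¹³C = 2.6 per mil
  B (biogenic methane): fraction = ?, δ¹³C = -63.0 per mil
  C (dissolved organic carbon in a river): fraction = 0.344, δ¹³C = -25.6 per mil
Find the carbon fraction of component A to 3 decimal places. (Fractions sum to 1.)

0.490

Let f_A and f_B be the unknown fractions; fractions sum to 1 so f_A + f_B = 0.656.
Mass balance: Σ fᵢ·δᵢ = δ_bulk ⇒ f_A·(2.6) + f_B·(-63.0) = -18.0 − (-8.806) = -9.194
Substitute f_B = 0.656 − f_A:
f_A·(2.6 − -63.0) = -9.194 − 0.656×(-63.0) = 32.134
f_A = 32.134 / 65.6 = 0.4899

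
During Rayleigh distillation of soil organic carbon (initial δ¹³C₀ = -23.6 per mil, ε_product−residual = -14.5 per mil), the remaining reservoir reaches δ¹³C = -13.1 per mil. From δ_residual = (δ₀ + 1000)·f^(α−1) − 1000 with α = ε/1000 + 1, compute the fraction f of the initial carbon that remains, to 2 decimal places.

0.48

α − 1 = ε/1000 = -0.0145
(δ_res + 1000)/(δ₀ + 1000) = (-13.1 + 1000)/(-23.6 + 1000) = 986.9/976.4 = 1.010754
f = 1.010754^(1/-0.0145) = exp(ln(1.010754)/-0.0145) = exp(0.01070/-0.0145)
f = exp(-0.7377) = 0.4782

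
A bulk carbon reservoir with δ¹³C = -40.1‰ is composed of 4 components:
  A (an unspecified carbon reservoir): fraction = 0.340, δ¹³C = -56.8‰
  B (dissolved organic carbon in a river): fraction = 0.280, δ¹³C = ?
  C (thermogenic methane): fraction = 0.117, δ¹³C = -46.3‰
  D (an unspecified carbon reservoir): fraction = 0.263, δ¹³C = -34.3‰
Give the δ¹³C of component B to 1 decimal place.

-22.7‰

Isotope mass balance: δ_bulk = Σ fᵢ·δᵢ.
-40.1 = 0.340×(-56.8) + 0.280×δ_B + 0.117×(-46.3) + 0.263×(-34.3)
0.280·δ_B = -40.1 − (-33.750) = -6.350
δ_B = -6.350 / 0.280 = -22.68‰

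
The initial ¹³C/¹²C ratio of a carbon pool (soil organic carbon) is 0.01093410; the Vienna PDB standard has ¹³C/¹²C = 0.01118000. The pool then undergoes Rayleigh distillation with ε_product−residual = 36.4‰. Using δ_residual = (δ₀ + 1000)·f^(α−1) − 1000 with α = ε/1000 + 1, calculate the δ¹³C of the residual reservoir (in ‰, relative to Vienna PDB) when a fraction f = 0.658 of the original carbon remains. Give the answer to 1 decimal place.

-36.8‰

δ₀ = (0.01093410/0.01118000 − 1)×1000 = (0.978005 − 1)×1000 = -21.995‰
α − 1 = ε/1000 = 0.0364
f^(α−1) = 0.658^(0.0364) = 0.984880
δ_res = (-21.995 + 1000) × 0.984880 − 1000 = 963.218 − 1000 = -36.78‰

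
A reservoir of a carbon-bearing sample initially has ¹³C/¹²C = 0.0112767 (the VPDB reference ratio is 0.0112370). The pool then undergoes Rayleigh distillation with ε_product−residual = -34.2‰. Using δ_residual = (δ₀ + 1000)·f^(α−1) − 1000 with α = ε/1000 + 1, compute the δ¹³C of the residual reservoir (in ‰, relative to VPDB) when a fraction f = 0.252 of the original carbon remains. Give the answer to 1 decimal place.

δ₀ = (0.0112767/0.0112370 − 1)×1000 = (1.003533 − 1)×1000 = 3.533‰
α − 1 = ε/1000 = -0.0342
f^(α−1) = 0.252^(-0.0342) = 1.048267
δ_res = (3.533 + 1000) × 1.048267 − 1000 = 1051.971 − 1000 = 51.97‰

52.0‰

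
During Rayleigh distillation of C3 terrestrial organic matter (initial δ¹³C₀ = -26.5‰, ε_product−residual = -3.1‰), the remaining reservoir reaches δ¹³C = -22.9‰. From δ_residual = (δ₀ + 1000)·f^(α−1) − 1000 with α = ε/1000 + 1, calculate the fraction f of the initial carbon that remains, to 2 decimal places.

0.30

α − 1 = ε/1000 = -0.0031
(δ_res + 1000)/(δ₀ + 1000) = (-22.9 + 1000)/(-26.5 + 1000) = 977.1/973.5 = 1.003698
f = 1.003698^(1/-0.0031) = exp(ln(1.003698)/-0.0031) = exp(0.00369/-0.0031)
f = exp(-1.1907) = 0.3040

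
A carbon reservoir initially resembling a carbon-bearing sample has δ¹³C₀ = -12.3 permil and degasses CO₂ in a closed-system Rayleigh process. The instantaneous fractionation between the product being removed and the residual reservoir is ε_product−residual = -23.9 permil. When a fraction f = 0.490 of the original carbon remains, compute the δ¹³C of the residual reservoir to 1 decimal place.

Rayleigh residual: δ_res = (δ₀ + 1000)·f^(α−1) − 1000
α = ε/1000 + 1 = 0.97610, so α − 1 = -0.02390
f^(α−1) = 0.490^(-0.02390) = 1.017195
δ_res = (-12.3 + 1000) × 1.017195 − 1000 = 1004.684 − 1000 = 4.68 permil

4.7 permil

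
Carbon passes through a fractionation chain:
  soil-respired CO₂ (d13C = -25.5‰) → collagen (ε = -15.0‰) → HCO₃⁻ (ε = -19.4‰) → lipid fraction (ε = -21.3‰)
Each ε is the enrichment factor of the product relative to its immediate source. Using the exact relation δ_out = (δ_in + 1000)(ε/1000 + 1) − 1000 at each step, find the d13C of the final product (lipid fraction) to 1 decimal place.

-78.8‰

step 1: δ = (-25.50 + 1000)·(-15.0/1000 + 1) − 1000 = -40.12‰
step 2: δ = (-40.12 + 1000)·(-19.4/1000 + 1) − 1000 = -58.74‰
step 3: δ = (-58.74 + 1000)·(-21.3/1000 + 1) − 1000 = -78.79‰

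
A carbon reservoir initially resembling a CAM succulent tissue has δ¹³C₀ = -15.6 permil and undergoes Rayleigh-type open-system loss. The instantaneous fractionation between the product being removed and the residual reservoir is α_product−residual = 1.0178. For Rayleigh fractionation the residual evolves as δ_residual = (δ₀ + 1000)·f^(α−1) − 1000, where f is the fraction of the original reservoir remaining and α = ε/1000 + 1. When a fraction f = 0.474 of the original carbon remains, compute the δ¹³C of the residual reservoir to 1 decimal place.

-28.6 permil

Rayleigh residual: δ_res = (δ₀ + 1000)·f^(α−1) − 1000
α − 1 = 0.01780
f^(α−1) = 0.474^(0.01780) = 0.986799
δ_res = (-15.6 + 1000) × 0.986799 − 1000 = 971.405 − 1000 = -28.59 permil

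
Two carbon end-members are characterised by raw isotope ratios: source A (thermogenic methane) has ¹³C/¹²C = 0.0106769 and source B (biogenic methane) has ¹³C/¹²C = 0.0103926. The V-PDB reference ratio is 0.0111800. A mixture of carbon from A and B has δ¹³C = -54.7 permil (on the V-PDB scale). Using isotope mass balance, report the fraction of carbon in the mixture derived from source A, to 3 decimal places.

0.619

δ_A = (0.0106769/0.0111800 − 1)×1000 = (0.955000 − 1)×1000 = -45.000 permil
δ_B = (0.0103926/0.0111800 − 1)×1000 = (0.929571 − 1)×1000 = -70.429 permil
f_A = (δ_mix − δ_B)/(δ_A − δ_B) = (-54.7 − (-70.429))/(-45.000 − (-70.429))
f_A = 15.729 / 25.429 = 0.6186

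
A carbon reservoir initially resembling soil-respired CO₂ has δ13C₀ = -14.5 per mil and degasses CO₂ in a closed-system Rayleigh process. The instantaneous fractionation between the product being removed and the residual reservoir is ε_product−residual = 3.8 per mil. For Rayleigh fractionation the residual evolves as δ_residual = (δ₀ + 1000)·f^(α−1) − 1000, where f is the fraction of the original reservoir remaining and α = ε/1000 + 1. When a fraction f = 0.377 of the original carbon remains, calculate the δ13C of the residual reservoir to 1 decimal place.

-18.1 per mil

Rayleigh residual: δ_res = (δ₀ + 1000)·f^(α−1) − 1000
α = ε/1000 + 1 = 1.00380, so α − 1 = 0.00380
f^(α−1) = 0.377^(0.00380) = 0.996300
δ_res = (-14.5 + 1000) × 0.996300 − 1000 = 981.854 − 1000 = -18.15 per mil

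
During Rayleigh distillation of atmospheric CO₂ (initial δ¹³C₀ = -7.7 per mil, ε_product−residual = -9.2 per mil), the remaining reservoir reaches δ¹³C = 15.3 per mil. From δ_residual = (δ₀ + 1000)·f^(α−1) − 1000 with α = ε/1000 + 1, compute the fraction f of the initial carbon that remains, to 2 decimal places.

α − 1 = ε/1000 = -0.0092
(δ_res + 1000)/(δ₀ + 1000) = (15.3 + 1000)/(-7.7 + 1000) = 1015.3/992.3 = 1.023178
f = 1.023178^(1/-0.0092) = exp(ln(1.023178)/-0.0092) = exp(0.02291/-0.0092)
f = exp(-2.4906) = 0.0829

0.08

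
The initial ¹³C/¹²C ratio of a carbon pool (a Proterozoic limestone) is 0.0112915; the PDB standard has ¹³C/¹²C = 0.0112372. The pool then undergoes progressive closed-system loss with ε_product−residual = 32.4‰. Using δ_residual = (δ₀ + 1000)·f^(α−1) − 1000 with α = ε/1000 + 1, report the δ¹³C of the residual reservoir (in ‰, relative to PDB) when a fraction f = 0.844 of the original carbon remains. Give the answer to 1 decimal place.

δ₀ = (0.0112915/0.0112372 − 1)×1000 = (1.004832 − 1)×1000 = 4.832‰
α − 1 = ε/1000 = 0.0324
f^(α−1) = 0.844^(0.0324) = 0.994520
δ_res = (4.832 + 1000) × 0.994520 − 1000 = 999.326 − 1000 = -0.67‰

-0.7‰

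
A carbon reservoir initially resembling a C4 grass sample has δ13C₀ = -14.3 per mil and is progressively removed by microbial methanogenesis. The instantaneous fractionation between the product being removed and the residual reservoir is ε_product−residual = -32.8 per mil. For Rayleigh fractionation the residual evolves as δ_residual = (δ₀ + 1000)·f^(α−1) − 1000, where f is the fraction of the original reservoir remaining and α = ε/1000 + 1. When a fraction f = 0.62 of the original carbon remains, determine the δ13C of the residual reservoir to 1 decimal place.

Rayleigh residual: δ_res = (δ₀ + 1000)·f^(α−1) − 1000
α = ε/1000 + 1 = 0.96720, so α − 1 = -0.03280
f^(α−1) = 0.62^(-0.03280) = 1.015803
δ_res = (-14.3 + 1000) × 1.015803 − 1000 = 1001.277 − 1000 = 1.28 per mil

1.3 per mil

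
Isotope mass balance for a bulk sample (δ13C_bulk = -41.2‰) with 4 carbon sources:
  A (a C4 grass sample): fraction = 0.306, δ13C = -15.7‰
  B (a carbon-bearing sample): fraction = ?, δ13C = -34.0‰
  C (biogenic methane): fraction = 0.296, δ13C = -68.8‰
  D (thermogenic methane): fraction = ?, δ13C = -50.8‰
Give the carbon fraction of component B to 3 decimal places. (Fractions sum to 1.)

Let f_B and f_D be the unknown fractions; fractions sum to 1 so f_B + f_D = 0.398.
Mass balance: Σ fᵢ·δᵢ = δ_bulk ⇒ f_B·(-34.0) + f_D·(-50.8) = -41.2 − (-25.169) = -16.031
Substitute f_D = 0.398 − f_B:
f_B·(-34.0 − -50.8) = -16.031 − 0.398×(-50.8) = 4.187
f_B = 4.187 / 16.8 = 0.2492

0.249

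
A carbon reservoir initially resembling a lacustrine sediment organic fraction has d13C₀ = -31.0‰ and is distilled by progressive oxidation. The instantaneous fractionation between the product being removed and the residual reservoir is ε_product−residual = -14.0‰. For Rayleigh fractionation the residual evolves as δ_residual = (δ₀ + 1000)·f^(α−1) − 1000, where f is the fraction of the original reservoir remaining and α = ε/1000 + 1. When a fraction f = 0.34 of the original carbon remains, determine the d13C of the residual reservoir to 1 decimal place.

Rayleigh residual: δ_res = (δ₀ + 1000)·f^(α−1) − 1000
α = ε/1000 + 1 = 0.98600, so α − 1 = -0.01400
f^(α−1) = 0.34^(-0.01400) = 1.015218
δ_res = (-31.0 + 1000) × 1.015218 − 1000 = 983.746 − 1000 = -16.25‰

-16.3‰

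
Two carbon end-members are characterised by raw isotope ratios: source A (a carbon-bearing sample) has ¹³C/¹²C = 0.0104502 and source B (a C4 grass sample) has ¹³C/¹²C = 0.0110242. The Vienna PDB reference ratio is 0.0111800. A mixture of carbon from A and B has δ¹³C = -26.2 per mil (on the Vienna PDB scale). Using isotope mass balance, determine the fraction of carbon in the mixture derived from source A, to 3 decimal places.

0.239

δ_A = (0.0104502/0.0111800 − 1)×1000 = (0.934723 − 1)×1000 = -65.277 per mil
δ_B = (0.0110242/0.0111800 − 1)×1000 = (0.986064 − 1)×1000 = -13.936 per mil
f_A = (δ_mix − δ_B)/(δ_A − δ_B) = (-26.2 − (-13.936))/(-65.277 − (-13.936))
f_A = -12.264 / -51.342 = 0.2389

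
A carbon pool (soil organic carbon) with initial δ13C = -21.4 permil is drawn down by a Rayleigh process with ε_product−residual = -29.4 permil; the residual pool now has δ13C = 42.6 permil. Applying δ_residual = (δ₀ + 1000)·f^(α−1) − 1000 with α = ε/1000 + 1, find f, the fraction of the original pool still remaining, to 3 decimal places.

0.116

α − 1 = ε/1000 = -0.0294
(δ_res + 1000)/(δ₀ + 1000) = (42.6 + 1000)/(-21.4 + 1000) = 1042.6/978.6 = 1.065400
f = 1.065400^(1/-0.0294) = exp(ln(1.065400)/-0.0294) = exp(0.06335/-0.0294)
f = exp(-2.1548) = 0.1159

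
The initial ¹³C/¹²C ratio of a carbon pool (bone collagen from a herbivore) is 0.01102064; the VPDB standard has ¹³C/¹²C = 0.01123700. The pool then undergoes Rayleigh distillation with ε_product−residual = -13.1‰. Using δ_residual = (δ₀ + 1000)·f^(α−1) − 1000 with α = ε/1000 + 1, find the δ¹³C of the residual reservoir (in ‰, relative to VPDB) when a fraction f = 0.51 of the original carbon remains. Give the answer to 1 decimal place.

-10.6‰

δ₀ = (0.01102064/0.01123700 − 1)×1000 = (0.980746 − 1)×1000 = -19.254‰
α − 1 = ε/1000 = -0.0131
f^(α−1) = 0.51^(-0.0131) = 1.008860
δ_res = (-19.254 + 1000) × 1.008860 − 1000 = 989.435 − 1000 = -10.57‰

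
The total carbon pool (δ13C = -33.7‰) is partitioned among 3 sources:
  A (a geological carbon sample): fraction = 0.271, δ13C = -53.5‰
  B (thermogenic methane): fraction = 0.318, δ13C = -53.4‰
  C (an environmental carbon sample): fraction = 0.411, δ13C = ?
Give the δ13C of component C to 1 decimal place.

Isotope mass balance: δ_bulk = Σ fᵢ·δᵢ.
-33.7 = 0.271×(-53.5) + 0.318×(-53.4) + 0.411×δ_C
0.411·δ_C = -33.7 − (-31.480) = -2.220
δ_C = -2.220 / 0.411 = -5.40‰

-5.4‰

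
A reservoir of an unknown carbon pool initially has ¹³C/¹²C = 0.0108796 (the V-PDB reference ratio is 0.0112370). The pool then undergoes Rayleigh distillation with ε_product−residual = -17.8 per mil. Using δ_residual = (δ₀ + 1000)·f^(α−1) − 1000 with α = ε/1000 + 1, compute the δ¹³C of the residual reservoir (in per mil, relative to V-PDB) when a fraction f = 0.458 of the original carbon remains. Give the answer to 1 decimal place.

δ₀ = (0.0108796/0.0112370 − 1)×1000 = (0.968194 − 1)×1000 = -31.806 per mil
α − 1 = ε/1000 = -0.0178
f^(α−1) = 0.458^(-0.0178) = 1.013997
δ_res = (-31.806 + 1000) × 1.013997 − 1000 = 981.746 − 1000 = -18.25 per mil

-18.3 per mil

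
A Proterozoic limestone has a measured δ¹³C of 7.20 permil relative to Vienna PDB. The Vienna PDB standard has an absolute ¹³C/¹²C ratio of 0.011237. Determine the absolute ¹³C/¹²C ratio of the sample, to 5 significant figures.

R_sample = R_standard × (δ¹³C/1000 + 1)
R_sample = 0.011237 × (7.20/1000 + 1) = 0.011237 × 1.007200
R_sample = 0.0113179

0.011318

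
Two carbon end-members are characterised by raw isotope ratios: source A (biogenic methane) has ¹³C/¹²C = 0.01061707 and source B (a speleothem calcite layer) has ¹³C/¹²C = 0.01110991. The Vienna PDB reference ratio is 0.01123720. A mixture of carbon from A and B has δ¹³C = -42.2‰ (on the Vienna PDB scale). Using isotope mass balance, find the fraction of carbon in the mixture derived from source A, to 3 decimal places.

δ_A = (0.01061707/0.01123720 − 1)×1000 = (0.944815 − 1)×1000 = -55.185‰
δ_B = (0.01110991/0.01123720 − 1)×1000 = (0.988672 − 1)×1000 = -11.328‰
f_A = (δ_mix − δ_B)/(δ_A − δ_B) = (-42.2 − (-11.328))/(-55.185 − (-11.328))
f_A = -30.872 / -43.858 = 0.7039

0.704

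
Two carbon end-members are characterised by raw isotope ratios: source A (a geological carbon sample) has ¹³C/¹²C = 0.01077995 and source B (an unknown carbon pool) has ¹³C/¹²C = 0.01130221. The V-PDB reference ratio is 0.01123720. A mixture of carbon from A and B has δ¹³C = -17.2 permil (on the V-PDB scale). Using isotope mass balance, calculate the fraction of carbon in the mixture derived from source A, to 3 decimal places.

δ_A = (0.01077995/0.01123720 − 1)×1000 = (0.959309 − 1)×1000 = -40.691 permil
δ_B = (0.01130221/0.01123720 − 1)×1000 = (1.005785 − 1)×1000 = 5.785 permil
f_A = (δ_mix − δ_B)/(δ_A − δ_B) = (-17.2 − (5.785))/(-40.691 − (5.785))
f_A = -22.985 / -46.476 = 0.4946

0.495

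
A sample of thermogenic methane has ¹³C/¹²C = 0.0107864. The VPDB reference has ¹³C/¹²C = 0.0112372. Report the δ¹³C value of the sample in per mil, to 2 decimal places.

-40.12 per mil

δ¹³C = (R_sample / R_standard − 1) × 1000
R_sample / R_standard = 0.0107864 / 0.0112372 = 0.959883
δ¹³C = (0.959883 − 1) × 1000 = -40.117 per mil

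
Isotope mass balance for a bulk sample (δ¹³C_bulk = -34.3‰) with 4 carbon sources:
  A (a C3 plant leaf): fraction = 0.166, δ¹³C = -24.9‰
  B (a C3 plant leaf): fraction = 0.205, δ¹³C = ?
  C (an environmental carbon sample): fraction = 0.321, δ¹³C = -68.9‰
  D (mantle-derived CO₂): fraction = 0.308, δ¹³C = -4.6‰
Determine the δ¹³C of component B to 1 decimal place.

-32.4‰

Isotope mass balance: δ_bulk = Σ fᵢ·δᵢ.
-34.3 = 0.166×(-24.9) + 0.205×δ_B + 0.321×(-68.9) + 0.308×(-4.6)
0.205·δ_B = -34.3 − (-27.667) = -6.633
δ_B = -6.633 / 0.205 = -32.36‰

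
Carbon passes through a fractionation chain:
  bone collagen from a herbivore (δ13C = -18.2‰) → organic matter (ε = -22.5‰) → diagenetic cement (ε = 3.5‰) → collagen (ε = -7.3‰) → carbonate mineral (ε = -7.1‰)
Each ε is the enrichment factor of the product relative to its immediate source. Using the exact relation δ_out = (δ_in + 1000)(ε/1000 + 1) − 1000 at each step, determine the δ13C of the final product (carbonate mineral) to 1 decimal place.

step 1: δ = (-18.20 + 1000)·(-22.5/1000 + 1) − 1000 = -40.29‰
step 2: δ = (-40.29 + 1000)·(3.5/1000 + 1) − 1000 = -36.93‰
step 3: δ = (-36.93 + 1000)·(-7.3/1000 + 1) − 1000 = -43.96‰
step 4: δ = (-43.96 + 1000)·(-7.1/1000 + 1) − 1000 = -50.75‰

-50.7‰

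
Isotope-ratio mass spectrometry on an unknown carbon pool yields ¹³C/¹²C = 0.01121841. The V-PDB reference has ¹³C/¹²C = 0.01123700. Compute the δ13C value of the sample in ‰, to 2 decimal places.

-1.65‰

δ13C = (R_sample / R_standard − 1) × 1000
R_sample / R_standard = 0.01121841 / 0.01123700 = 0.998346
δ13C = (0.998346 − 1) × 1000 = -1.654‰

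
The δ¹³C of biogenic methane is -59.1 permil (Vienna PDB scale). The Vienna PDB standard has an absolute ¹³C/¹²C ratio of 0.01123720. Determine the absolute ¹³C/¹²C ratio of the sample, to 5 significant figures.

0.010573

R_sample = R_standard × (δ¹³C/1000 + 1)
R_sample = 0.01123720 × (-59.1/1000 + 1) = 0.01123720 × 0.940900
R_sample = 0.0105731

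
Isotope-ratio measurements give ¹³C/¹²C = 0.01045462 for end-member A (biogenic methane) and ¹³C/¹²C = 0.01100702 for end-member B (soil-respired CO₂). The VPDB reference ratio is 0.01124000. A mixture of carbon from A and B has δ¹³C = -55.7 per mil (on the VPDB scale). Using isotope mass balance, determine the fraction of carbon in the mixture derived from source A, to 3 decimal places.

0.712

δ_A = (0.01045462/0.01124000 − 1)×1000 = (0.930126 − 1)×1000 = -69.874 per mil
δ_B = (0.01100702/0.01124000 − 1)×1000 = (0.979272 − 1)×1000 = -20.728 per mil
f_A = (δ_mix − δ_B)/(δ_A − δ_B) = (-55.7 − (-20.728))/(-69.874 − (-20.728))
f_A = -34.972 / -49.146 = 0.7116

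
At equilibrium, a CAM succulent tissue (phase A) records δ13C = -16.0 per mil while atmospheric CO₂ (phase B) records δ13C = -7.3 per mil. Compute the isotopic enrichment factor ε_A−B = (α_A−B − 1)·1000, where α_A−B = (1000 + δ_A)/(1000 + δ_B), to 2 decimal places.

α_A−B = (1000 + -16.0) / (1000 + -7.3) = 984.0 / 992.7 = 0.991236
ε_A−B = (0.991236 − 1) × 1000 = -8.764 per mil
(The approximation ε ≈ δ_A − δ_B would give -8.7 per mil.)

-8.76 per mil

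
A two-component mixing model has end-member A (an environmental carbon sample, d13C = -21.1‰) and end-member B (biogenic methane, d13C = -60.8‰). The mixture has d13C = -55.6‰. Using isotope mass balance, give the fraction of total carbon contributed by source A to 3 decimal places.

δ_mix = f_A·δ_A + (1 − f_A)·δ_B  ⇒  f_A = (δ_mix − δ_B)/(δ_A − δ_B)
f_A = (-55.6 − (-60.8)) / (-21.1 − (-60.8))
f_A = 5.2 / 39.7 = 0.1310

0.131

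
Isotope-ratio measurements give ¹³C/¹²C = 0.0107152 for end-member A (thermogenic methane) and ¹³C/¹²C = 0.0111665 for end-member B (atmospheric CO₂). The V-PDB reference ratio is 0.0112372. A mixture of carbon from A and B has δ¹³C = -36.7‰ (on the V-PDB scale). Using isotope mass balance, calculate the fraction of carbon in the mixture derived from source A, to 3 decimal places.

δ_A = (0.0107152/0.0112372 − 1)×1000 = (0.953547 − 1)×1000 = -46.453‰
δ_B = (0.0111665/0.0112372 − 1)×1000 = (0.993708 − 1)×1000 = -6.292‰
f_A = (δ_mix − δ_B)/(δ_A − δ_B) = (-36.7 − (-6.292))/(-46.453 − (-6.292))
f_A = -30.408 / -40.161 = 0.7572

0.757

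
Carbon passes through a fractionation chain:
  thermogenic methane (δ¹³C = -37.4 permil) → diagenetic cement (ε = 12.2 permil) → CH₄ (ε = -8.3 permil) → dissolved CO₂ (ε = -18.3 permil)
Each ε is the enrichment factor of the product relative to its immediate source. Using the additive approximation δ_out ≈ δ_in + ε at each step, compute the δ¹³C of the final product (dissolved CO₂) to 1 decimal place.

-51.8 permil

step 1: δ ≈ -37.4 + (12.2) = -25.2 permil
step 2: δ ≈ -25.2 + (-8.3) = -33.5 permil
step 3: δ ≈ -33.5 + (-18.3) = -51.8 permil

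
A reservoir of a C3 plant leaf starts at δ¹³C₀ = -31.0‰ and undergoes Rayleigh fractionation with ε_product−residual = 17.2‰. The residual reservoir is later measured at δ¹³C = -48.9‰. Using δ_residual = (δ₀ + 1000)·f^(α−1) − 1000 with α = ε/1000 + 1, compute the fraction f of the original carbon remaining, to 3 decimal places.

α − 1 = ε/1000 = 0.0172
(δ_res + 1000)/(δ₀ + 1000) = (-48.9 + 1000)/(-31.0 + 1000) = 951.1/969.0 = 0.981527
f = 0.981527^(1/0.0172) = exp(ln(0.981527)/0.0172) = exp(-0.01865/0.0172)
f = exp(-1.0840) = 0.3382

0.338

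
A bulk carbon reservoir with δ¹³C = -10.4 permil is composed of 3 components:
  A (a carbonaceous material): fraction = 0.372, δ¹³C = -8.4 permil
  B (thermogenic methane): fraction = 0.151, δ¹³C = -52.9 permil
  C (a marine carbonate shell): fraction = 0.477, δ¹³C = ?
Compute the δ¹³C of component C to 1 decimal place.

1.5 permil

Isotope mass balance: δ_bulk = Σ fᵢ·δᵢ.
-10.4 = 0.372×(-8.4) + 0.151×(-52.9) + 0.477×δ_C
0.477·δ_C = -10.4 − (-11.113) = 0.713
δ_C = 0.713 / 0.477 = 1.49 permil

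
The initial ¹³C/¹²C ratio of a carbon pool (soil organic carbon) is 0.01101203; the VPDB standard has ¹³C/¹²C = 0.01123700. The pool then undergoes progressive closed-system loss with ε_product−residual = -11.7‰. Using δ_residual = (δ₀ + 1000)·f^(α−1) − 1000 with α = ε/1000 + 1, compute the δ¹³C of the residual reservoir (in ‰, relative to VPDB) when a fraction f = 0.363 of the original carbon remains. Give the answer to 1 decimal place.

δ₀ = (0.01101203/0.01123700 − 1)×1000 = (0.979980 − 1)×1000 = -20.020‰
α − 1 = ε/1000 = -0.0117
f^(α−1) = 0.363^(-0.0117) = 1.011927
δ_res = (-20.020 + 1000) × 1.011927 − 1000 = 991.668 − 1000 = -8.33‰

-8.3‰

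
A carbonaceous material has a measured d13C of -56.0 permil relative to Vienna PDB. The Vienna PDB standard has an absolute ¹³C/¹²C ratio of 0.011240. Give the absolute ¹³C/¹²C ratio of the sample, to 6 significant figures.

R_sample = R_standard × (d13C/1000 + 1)
R_sample = 0.011240 × (-56.0/1000 + 1) = 0.011240 × 0.944000
R_sample = 0.0106106

0.0106106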